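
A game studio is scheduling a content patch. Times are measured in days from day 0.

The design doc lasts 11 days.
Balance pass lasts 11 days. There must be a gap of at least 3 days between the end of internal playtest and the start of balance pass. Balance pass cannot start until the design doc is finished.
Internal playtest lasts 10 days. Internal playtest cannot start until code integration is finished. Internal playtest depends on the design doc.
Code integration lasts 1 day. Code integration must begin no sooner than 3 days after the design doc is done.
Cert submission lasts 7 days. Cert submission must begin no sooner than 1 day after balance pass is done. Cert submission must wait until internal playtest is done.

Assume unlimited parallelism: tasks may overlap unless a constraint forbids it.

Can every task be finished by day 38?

The design doc has no prerequisites, so it starts at day 0 and finishes at day 11.
After the design doc (finishes day 11, plus 3-day gap → day 14), code integration can start at day 14 and finishes at day 15.
Internal playtest cannot start until code integration (finishes day 15); the design doc (finishes day 11). The controlling bound is day 15, so internal playtest finishes at 15 + 10 = day 25.
Balance pass has to wait for internal playtest (finishes day 25, plus 3-day gap → day 28); the design doc (finishes day 11). The latest of these is day 28, so balance pass runs day 28 to 28 + 11 = day 39.
Cert submission needs all of balance pass (finishes day 39, plus 1-day gap → day 40); internal playtest (finishes day 25). That puts its earliest start at day 40; it finishes at 40 + 7 = day 47.
The earliest everything can be done is day 47, which is after the deadline of 38, so it is not possible.

No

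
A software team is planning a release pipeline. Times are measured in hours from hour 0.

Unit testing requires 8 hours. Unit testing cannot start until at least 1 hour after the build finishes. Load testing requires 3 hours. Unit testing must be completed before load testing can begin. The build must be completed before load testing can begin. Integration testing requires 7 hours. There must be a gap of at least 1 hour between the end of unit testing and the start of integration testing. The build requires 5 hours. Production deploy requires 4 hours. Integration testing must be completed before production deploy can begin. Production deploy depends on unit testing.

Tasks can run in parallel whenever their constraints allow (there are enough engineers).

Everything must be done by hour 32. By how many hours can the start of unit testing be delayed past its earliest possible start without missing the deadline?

6

The build can start immediately at hour 0; it finishes at hour 5.
Unit testing cannot begin until the build (finishes hour 5, plus 1-hour gap → hour 6). It runs from hour 6 to 6 + 8 = hour 14.

Working backward from the deadline:
Production deploy must finish by hour 32; it takes 4 hours, so it must start by 32 − 4 = hour 28.
Integration testing has to be done before production deploy (must start by hour 28). That means finishing by hour 28, i.e. starting by 28 − 7 = hour 21.
Nothing follows load testing; the deadline of hour 32 is its only limit. It must start by 32 − 3 = hour 29.
Unit testing must finish in time for integration testing (must start by hour 21, minus 1-hour gap → hour 20); load testing (must start by hour 29); production deploy (must start by hour 28). The tightest is hour 20, so unit testing must start by 20 − 8 = hour 12.
So unit testing can start as early as hour 6 and as late as hour 12, giving 12 − 6 = 6 hours of slack.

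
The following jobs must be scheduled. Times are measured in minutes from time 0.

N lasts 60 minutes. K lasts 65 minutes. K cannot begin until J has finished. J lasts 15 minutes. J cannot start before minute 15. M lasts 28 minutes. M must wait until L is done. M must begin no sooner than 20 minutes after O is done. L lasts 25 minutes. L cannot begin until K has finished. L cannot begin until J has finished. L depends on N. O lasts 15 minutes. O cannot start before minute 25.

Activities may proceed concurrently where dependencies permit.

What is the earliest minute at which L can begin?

N has no prerequisites, so it starts at minute 0 and finishes at minute 60.
J cannot begin until its own release at minute 15. It runs from minute 15 to 15 + 15 = minute 30.
K cannot begin until J (finishes minute 30). It runs from minute 30 to 30 + 65 = minute 95.
L waits on K (finishes minute 95); J (finishes minute 30); N (finishes minute 60). The latest of these is minute 95, which is the earliest L can start.

95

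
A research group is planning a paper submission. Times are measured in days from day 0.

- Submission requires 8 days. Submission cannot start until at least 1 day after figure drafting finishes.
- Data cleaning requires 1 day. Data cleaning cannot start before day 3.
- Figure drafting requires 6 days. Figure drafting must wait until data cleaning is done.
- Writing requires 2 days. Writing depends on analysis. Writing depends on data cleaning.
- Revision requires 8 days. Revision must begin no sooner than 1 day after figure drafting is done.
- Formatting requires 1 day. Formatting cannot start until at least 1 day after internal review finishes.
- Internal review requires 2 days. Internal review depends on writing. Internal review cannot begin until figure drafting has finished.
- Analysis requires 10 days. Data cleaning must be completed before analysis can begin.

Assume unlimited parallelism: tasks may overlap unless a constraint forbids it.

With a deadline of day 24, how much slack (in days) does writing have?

4

Data cleaning cannot begin until its own release at day 3. It runs from day 3 to 3 + 1 = day 4.
After data cleaning (finishes day 4), analysis can start at day 4 and finishes at day 14.
Writing has to wait for analysis (finishes day 14); data cleaning (finishes day 4). The latest of these is day 14, so writing runs day 14 to 14 + 2 = day 16.

Working backward from the deadline:
To finish by day 24, formatting (duration 1) must start no later than day 23.
Since formatting (must start by day 23, minus 1-day gap → day 22) depends on it, internal review must finish by day 22. Backing off its 2-day duration gives a latest start of day 20.
Writing must finish before internal review (must start by day 20). With a 2-day duration, writing must start by 20 − 2 = day 18.
So writing can start as early as day 14 and as late as day 18, giving 18 − 14 = 4 days of slack.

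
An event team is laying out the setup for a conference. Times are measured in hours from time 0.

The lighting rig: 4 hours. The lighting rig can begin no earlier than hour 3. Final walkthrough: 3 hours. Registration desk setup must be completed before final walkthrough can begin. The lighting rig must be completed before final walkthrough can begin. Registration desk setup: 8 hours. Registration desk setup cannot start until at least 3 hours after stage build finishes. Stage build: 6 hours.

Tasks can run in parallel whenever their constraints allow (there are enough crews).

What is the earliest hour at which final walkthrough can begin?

17

The lighting rig cannot begin until its own release at hour 3. It runs from hour 3 to 3 + 4 = hour 7.
Stage build can start immediately at hour 0; it finishes at hour 6.
After stage build (finishes hour 6, plus 3-hour gap → hour 9), registration desk setup can start at hour 9 and finishes at hour 17.
Final walkthrough waits on registration desk setup (finishes hour 17); the lighting rig (finishes hour 7). The latest of these is hour 17, which is the earliest final walkthrough can start.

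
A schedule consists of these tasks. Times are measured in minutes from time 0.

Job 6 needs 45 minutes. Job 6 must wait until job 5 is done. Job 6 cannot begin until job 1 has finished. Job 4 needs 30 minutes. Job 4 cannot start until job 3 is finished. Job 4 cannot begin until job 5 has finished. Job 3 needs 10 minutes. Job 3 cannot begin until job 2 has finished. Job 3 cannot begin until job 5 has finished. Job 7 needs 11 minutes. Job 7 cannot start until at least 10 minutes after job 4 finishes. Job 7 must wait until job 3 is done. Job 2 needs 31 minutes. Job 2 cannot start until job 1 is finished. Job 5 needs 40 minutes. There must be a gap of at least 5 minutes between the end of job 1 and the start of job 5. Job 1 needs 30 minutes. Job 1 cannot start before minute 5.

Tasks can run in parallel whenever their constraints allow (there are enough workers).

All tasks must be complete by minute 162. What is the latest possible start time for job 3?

Job 7 must finish by minute 162; it takes 11 minutes, so it must start by 162 − 11 = minute 151.
Job 4 has to be done before job 7 (must start by minute 151, minus 10-minute gap → minute 141). That means finishing by minute 141, i.e. starting by 141 − 30 = minute 111.
Job 3 has several dependents: job 4 (must start by minute 111); job 7 (must start by minute 151). The earliest of those limits is minute 111, so job 3 must start by 111 − 10 = minute 101.

101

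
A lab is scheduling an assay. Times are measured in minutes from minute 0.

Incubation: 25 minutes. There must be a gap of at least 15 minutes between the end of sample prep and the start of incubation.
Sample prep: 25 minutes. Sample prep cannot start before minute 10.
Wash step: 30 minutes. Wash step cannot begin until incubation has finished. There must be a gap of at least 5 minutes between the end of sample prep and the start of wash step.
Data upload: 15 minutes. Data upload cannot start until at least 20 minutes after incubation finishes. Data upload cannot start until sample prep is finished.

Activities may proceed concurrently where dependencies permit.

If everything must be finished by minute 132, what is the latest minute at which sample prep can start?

Wash step has no dependents, so it just needs to finish by minute 132. Starting by 132 − 30 = minute 102 achieves that.
Nothing follows data upload; the deadline of minute 132 is its only limit. It must start by 132 − 15 = minute 117.
Incubation feeds wash step (must start by minute 102); data upload (must start by minute 117, minus 20-minute gap → minute 97). Taking the minimum, incubation must finish by minute 97 and start by 97 − 25 = minute 72.
For sample prep: incubation (must start by minute 72, minus 15-minute gap → minute 57); wash step (must start by minute 102, minus 5-minute gap → minute 97); data upload (must start by minute 117). The most restrictive is minute 57; with a 25-minute duration, sample prep must start by minute 32.

32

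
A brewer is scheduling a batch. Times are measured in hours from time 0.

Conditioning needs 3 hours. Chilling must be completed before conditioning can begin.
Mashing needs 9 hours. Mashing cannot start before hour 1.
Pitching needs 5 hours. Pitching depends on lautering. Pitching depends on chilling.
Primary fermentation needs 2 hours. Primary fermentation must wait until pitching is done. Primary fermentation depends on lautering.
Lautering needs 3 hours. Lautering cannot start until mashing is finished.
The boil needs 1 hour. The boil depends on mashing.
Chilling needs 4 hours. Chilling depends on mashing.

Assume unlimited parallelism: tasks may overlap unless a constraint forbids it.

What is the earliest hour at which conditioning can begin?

14

Mashing cannot begin until its own release at hour 1. It runs from hour 1 to 1 + 9 = hour 10.
After mashing (finishes hour 10), chilling can start at hour 10 and finishes at hour 14.
Conditioning waits on chilling (finishes hour 14), so the earliest it can start is hour 14.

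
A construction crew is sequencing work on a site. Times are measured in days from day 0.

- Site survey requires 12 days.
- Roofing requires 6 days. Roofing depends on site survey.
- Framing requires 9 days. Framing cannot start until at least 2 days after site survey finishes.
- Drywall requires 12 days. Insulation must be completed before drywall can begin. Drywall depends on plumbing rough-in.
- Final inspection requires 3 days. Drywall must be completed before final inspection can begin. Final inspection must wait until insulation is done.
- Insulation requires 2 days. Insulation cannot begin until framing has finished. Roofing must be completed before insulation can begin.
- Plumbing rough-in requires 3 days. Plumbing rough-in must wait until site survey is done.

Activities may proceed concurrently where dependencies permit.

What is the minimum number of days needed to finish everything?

Nothing blocks site survey, so it runs from day 0 to day 12.
Plumbing rough-in cannot begin until site survey (finishes day 12). It runs from day 12 to 12 + 3 = day 15.
Roofing cannot begin until site survey (finishes day 12). It runs from day 12 to 12 + 6 = day 18.
Framing cannot begin until site survey (finishes day 12, plus 2-day gap → day 14). It runs from day 14 to 14 + 9 = day 23.
Insulation has to wait for framing (finishes day 23); roofing (finishes day 18). The latest of these is day 23, so insulation runs day 23 to 23 + 2 = day 25.
For drywall: insulation (finishes day 25); plumbing rough-in (finishes day 15). Taking the maximum gives a start of day 25, and it finishes at 25 + 12 = day 37.
Final inspection needs all of drywall (finishes day 37); insulation (finishes day 25). That puts its earliest start at day 37; it finishes at 37 + 3 = day 40.
All tasks are finished once the last one completes. Finish times: Site survey at 12, Framing at 23, Roofing at 18, Plumbing rough-in at 15, Insulation at 25, Drywall at 37, Final inspection at 40. The latest is day 40.

40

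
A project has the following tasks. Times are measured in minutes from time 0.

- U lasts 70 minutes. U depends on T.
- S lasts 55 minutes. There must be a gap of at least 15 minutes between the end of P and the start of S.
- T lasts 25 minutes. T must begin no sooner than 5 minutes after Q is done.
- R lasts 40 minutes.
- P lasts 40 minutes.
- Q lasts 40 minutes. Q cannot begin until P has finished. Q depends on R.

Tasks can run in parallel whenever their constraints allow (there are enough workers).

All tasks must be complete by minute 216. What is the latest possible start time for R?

36

To finish by minute 216, U (duration 70) must start no later than minute 146.
T has to be done before U (must start by minute 146). That means finishing by minute 146, i.e. starting by 146 − 25 = minute 121.
Q must finish before T (must start by minute 121, minus 5-minute gap → minute 116). With a 40-minute duration, Q must start by 116 − 40 = minute 76.
R has to be done before Q (must start by minute 76). That means finishing by minute 76, i.e. starting by 76 − 40 = minute 36.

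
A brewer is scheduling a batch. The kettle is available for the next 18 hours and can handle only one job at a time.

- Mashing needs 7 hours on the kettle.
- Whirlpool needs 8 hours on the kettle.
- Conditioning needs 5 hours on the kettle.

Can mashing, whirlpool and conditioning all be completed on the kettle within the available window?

No

Running back to back, the jobs need 7 + 8 + 5 = 20 hours on the kettle.
Since 20 > 18, they cannot all fit.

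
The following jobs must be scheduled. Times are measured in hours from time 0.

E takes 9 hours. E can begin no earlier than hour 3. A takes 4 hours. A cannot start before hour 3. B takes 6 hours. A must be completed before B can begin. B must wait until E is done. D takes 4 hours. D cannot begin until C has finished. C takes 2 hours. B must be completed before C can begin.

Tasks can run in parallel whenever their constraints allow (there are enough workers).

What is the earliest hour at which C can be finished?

After its own release at hour 3, E can start at hour 3 and finishes at hour 12.
After its own release at hour 3, A can start at hour 3 and finishes at hour 7.
B cannot start until A (finishes hour 7); E (finishes hour 12). The controlling bound is hour 12, so B finishes at 12 + 6 = hour 18.
After B (finishes hour 18), C can start at hour 18 and finishes at hour 20.

20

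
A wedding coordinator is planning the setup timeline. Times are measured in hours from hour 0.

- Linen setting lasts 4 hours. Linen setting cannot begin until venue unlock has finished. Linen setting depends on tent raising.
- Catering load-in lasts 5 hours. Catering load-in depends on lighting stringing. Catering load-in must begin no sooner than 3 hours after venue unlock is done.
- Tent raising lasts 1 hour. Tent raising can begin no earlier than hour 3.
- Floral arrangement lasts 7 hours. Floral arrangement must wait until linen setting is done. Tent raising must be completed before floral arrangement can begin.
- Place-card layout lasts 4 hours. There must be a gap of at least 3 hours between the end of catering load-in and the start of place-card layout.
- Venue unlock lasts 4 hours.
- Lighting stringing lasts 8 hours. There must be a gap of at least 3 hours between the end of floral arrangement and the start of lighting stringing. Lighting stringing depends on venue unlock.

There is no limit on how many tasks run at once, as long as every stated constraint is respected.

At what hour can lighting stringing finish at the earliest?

26

Tent raising cannot begin until its own release at hour 3. It runs from hour 3 to 3 + 1 = hour 4.
Nothing blocks venue unlock, so it runs from hour 0 to hour 4.
Linen setting has to wait for venue unlock (finishes hour 4); tent raising (finishes hour 4). The latest of these is hour 4, so linen setting runs hour 4 to 4 + 4 = hour 8.
Floral arrangement cannot start until linen setting (finishes hour 8); tent raising (finishes hour 4). The controlling bound is hour 8, so floral arrangement finishes at 8 + 7 = hour 15.
Lighting stringing has to wait for floral arrangement (finishes hour 15, plus 3-hour gap → hour 18); venue unlock (finishes hour 4). The latest of these is hour 18, so lighting stringing runs hour 18 to 18 + 8 = hour 26.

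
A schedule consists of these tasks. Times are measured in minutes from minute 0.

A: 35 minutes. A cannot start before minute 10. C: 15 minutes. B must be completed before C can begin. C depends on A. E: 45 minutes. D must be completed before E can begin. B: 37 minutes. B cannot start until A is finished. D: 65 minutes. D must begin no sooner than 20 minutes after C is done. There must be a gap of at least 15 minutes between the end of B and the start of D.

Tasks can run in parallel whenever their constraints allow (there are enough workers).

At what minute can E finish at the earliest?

After its own release at minute 10, A can start at minute 10 and finishes at minute 45.
B cannot begin until A (finishes minute 45). It runs from minute 45 to 45 + 37 = minute 82.
C cannot start until B (finishes minute 82); A (finishes minute 45). The controlling bound is minute 82, so C finishes at 82 + 15 = minute 97.
D has to wait for C (finishes minute 97, plus 20-minute gap → minute 117); B (finishes minute 82, plus 15-minute gap → minute 97). The latest of these is minute 117, so D runs minute 117 to 117 + 65 = minute 182.
After D (finishes minute 182), E can start at minute 182 and finishes at minute 227.

227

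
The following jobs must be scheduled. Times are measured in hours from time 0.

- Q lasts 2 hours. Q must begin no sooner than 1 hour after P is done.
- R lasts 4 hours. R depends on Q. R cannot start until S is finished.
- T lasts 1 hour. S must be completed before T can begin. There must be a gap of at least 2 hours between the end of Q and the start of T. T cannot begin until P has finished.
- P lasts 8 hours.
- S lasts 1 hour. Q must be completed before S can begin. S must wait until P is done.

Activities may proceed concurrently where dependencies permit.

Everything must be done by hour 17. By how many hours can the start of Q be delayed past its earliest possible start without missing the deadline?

1

P has no prerequisites, so it starts at hour 0 and finishes at hour 8.
After P (finishes hour 8, plus 1-hour gap → hour 9), Q can start at hour 9 and finishes at hour 11.

Working backward from the deadline:
R must finish by hour 17; it takes 4 hours, so it must start by 17 − 4 = hour 13.
Nothing follows T; the deadline of hour 17 is its only limit. It must start by 17 − 1 = hour 16.
For S: R (must start by hour 13); T (must start by hour 16). The most restrictive is hour 13; with a 1-hour duration, S must start by hour 12.
Q has several dependents: R (must start by hour 13); S (must start by hour 12); T (must start by hour 16, minus 2-hour gap → hour 14). The earliest of those limits is hour 12, so Q must start by 12 − 2 = hour 10.
So Q can start as early as hour 9 and as late as hour 10, giving 10 − 9 = 1 hour of slack.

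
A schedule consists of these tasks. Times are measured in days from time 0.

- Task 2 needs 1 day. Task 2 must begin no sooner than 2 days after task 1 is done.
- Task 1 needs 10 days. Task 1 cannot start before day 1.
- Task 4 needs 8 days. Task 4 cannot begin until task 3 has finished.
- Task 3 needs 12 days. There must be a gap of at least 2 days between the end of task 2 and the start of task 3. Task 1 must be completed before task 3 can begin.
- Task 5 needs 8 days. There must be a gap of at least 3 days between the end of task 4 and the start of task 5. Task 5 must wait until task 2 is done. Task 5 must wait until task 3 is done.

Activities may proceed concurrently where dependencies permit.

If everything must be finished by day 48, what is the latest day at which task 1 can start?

Task 5 must finish by day 48; it takes 8 days, so it must start by 48 − 8 = day 40.
Task 4 must finish before task 5 (must start by day 40, minus 3-day gap → day 37). With an 8-day duration, task 4 must start by 37 − 8 = day 29.
Task 3 has several dependents: task 4 (must start by day 29); task 5 (must start by day 40). The earliest of those limits is day 29, so task 3 must start by 29 − 12 = day 17.
Task 2 must finish in time for task 3 (must start by day 17, minus 2-day gap → day 15); task 5 (must start by day 40). The tightest is day 15, so task 2 must start by 15 − 1 = day 14.
Task 1 has several dependents: task 2 (must start by day 14, minus 2-day gap → day 12); task 3 (must start by day 17). The earliest of those limits is day 12, so task 1 must start by 12 − 10 = day 2.

2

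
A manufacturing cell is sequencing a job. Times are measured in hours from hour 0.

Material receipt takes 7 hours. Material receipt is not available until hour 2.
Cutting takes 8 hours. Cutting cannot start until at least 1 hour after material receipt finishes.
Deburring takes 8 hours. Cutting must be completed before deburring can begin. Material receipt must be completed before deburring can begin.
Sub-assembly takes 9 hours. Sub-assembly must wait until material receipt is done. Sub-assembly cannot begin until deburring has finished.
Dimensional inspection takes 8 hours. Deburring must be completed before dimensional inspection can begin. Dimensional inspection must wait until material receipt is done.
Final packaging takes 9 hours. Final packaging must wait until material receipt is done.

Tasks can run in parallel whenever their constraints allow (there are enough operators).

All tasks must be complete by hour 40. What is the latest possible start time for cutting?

Dimensional inspection has no dependents, so it just needs to finish by hour 40. Starting by 40 − 8 = hour 32 achieves that.
Sub-assembly must finish by hour 40; it takes 9 hours, so it must start by 40 − 9 = hour 31.
Deburring has several dependents: dimensional inspection (must start by hour 32); sub-assembly (must start by hour 31). The earliest of those limits is hour 31, so deburring must start by 31 − 8 = hour 23.
Since deburring (must start by hour 23) depends on it, cutting must finish by hour 23. Backing off its 8-hour duration gives a latest start of hour 15.

15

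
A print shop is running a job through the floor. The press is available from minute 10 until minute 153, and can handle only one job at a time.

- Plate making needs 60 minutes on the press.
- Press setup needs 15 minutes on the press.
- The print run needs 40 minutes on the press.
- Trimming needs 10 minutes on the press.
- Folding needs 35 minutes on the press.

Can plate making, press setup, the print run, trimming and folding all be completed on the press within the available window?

The press window is 153 − 10 = 143 minutes.
Running back to back, the jobs need 60 + 15 + 40 + 10 + 35 = 160 minutes on the press.
Since 160 > 143, they cannot all fit.

No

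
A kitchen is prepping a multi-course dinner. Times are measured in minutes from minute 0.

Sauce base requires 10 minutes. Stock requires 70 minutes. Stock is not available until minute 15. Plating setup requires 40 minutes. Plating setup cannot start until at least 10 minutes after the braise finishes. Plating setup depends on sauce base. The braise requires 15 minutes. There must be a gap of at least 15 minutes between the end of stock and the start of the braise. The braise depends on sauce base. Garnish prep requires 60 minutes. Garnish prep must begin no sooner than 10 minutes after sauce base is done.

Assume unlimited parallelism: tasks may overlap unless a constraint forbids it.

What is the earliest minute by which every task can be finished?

165

Sauce base has no prerequisites, so it starts at minute 0 and finishes at minute 10.
Garnish prep cannot begin until sauce base (finishes minute 10, plus 10-minute gap → minute 20). It runs from minute 20 to 20 + 60 = minute 80.
Stock cannot begin until its own release at minute 15. It runs from minute 15 to 15 + 70 = minute 85.
The braise cannot start until stock (finishes minute 85, plus 15-minute gap → minute 100); sauce base (finishes minute 10). The controlling bound is minute 100, so the braise finishes at 100 + 15 = minute 115.
For plating setup: the braise (finishes minute 115, plus 10-minute gap → minute 125); sauce base (finishes minute 10). Taking the maximum gives a start of minute 125, and it finishes at 125 + 40 = minute 165.
All tasks are finished once the last one completes. Finish times: Stock at 85, Sauce base at 10, The braise at 115, Plating setup at 165, Garnish prep at 80. The latest is minute 165.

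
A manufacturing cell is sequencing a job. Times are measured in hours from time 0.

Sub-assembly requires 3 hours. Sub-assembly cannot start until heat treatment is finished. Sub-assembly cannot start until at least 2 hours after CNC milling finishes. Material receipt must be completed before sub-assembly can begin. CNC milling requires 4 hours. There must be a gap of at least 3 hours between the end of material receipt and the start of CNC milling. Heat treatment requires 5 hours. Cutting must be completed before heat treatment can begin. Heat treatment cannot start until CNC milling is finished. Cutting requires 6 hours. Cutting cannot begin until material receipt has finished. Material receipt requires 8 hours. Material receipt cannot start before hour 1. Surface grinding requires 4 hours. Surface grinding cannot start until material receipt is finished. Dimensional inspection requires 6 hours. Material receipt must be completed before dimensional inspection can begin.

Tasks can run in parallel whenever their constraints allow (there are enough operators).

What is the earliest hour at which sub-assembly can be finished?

Material receipt waits on its own release at hour 1, so it starts at hour 1 and finishes at 1 + 8 = hour 9.
CNC milling cannot begin until material receipt (finishes hour 9, plus 3-hour gap → hour 12). It runs from hour 12 to 12 + 4 = hour 16.
After material receipt (finishes hour 9), cutting can start at hour 9 and finishes at hour 15.
Heat treatment cannot start until cutting (finishes hour 15); CNC milling (finishes hour 16). The controlling bound is hour 16, so heat treatment finishes at 16 + 5 = hour 21.
For sub-assembly: heat treatment (finishes hour 21); CNC milling (finishes hour 16, plus 2-hour gap → hour 18); material receipt (finishes hour 9). Taking the maximum gives a start of hour 21, and it finishes at 21 + 3 = hour 24.

24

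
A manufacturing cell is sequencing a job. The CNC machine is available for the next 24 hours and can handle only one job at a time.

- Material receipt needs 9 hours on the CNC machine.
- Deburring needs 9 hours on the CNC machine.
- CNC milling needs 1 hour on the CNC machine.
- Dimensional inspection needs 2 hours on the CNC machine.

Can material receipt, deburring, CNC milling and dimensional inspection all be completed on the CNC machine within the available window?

Running back to back, the jobs need 9 + 9 + 1 + 2 = 21 hours on the CNC machine.
Since 21 ≤ 24, they fit within the window.

Yes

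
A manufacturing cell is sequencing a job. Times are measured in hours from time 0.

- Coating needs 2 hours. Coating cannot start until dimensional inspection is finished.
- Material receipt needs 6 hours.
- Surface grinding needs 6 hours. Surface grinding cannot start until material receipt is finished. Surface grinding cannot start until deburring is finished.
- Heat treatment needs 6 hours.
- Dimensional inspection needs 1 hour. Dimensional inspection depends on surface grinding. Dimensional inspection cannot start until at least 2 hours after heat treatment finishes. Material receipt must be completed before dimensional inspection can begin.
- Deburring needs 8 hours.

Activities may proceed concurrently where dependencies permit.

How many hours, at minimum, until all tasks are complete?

17

Heat treatment has no prerequisites, so it starts at hour 0 and finishes at hour 6.
Nothing blocks deburring, so it runs from hour 0 to hour 8.
Nothing blocks material receipt, so it runs from hour 0 to hour 6.
Surface grinding cannot start until material receipt (finishes hour 6); deburring (finishes hour 8). The controlling bound is hour 8, so surface grinding finishes at 8 + 6 = hour 14.
Dimensional inspection has to wait for surface grinding (finishes hour 14); heat treatment (finishes hour 6, plus 2-hour gap → hour 8); material receipt (finishes hour 6). The latest of these is hour 14, so dimensional inspection runs hour 14 to 14 + 1 = hour 15.
Coating cannot begin until dimensional inspection (finishes hour 15). It runs from hour 15 to 15 + 2 = hour 17.
All tasks are finished once the last one completes. Finish times: Material receipt at 6, Deburring at 8, Heat treatment at 6, Surface grinding at 14, Dimensional inspection at 15, Coating at 17. The latest is hour 17.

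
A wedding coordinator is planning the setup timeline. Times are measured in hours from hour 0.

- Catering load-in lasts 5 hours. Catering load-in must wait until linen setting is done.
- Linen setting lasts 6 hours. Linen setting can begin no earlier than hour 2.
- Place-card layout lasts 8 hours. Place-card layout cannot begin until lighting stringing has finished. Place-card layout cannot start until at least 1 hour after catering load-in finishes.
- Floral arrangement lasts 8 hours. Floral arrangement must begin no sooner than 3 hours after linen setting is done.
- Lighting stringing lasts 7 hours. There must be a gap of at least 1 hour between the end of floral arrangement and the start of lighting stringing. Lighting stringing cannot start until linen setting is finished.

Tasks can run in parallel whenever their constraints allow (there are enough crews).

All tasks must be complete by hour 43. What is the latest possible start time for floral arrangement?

To finish by hour 43, place-card layout (duration 8) must start no later than hour 35.
Lighting stringing must finish before place-card layout (must start by hour 35). With a 7-hour duration, lighting stringing must start by 35 − 7 = hour 28.
Floral arrangement feeds into lighting stringing (must start by hour 28, minus 1-hour gap → hour 27); so floral arrangement must finish by hour 27 and therefore start by hour 19.

19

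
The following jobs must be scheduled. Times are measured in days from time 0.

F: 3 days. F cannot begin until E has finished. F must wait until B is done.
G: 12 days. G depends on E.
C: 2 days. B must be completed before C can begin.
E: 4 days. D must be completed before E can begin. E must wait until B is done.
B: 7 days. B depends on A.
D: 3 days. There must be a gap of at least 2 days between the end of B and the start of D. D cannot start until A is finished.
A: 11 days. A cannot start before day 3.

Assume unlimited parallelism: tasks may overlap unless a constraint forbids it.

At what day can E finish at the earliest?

A waits on its own release at day 3, so it starts at day 3 and finishes at 3 + 11 = day 14.
After A (finishes day 14), B can start at day 14 and finishes at day 21.
D has to wait for B (finishes day 21, plus 2-day gap → day 23); A (finishes day 14). The latest of these is day 23, so D runs day 23 to 23 + 3 = day 26.
E has to wait for D (finishes day 26); B (finishes day 21). The latest of these is day 26, so E runs day 26 to 26 + 4 = day 30.

30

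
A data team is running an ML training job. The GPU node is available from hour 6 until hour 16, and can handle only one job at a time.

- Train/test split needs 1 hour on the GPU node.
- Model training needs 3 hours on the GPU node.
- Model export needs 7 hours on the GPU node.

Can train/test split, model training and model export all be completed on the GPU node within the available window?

No

The GPU node window is 16 − 6 = 10 hours.
Running back to back, the jobs need 1 + 3 + 7 = 11 hours on the GPU node.
Since 11 > 10, they cannot all fit.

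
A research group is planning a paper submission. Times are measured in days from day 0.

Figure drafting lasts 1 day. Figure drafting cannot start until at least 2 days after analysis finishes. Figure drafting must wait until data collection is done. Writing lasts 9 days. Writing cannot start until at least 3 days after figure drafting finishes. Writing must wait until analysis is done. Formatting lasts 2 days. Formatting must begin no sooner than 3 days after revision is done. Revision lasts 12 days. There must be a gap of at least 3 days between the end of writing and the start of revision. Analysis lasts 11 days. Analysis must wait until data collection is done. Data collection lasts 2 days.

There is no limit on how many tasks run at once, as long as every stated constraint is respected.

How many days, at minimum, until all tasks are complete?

48

Nothing blocks data collection, so it runs from day 0 to day 2.
Analysis waits on data collection (finishes day 2), so it starts at day 2 and finishes at 2 + 11 = day 13.
Figure drafting needs all of analysis (finishes day 13, plus 2-day gap → day 15); data collection (finishes day 2). That puts its earliest start at day 15; it finishes at 15 + 1 = day 16.
For writing: figure drafting (finishes day 16, plus 3-day gap → day 19); analysis (finishes day 13). Taking the maximum gives a start of day 19, and it finishes at 19 + 9 = day 28.
Revision waits on writing (finishes day 28, plus 3-day gap → day 31), so it starts at day 31 and finishes at 31 + 12 = day 43.
Formatting waits on revision (finishes day 43, plus 3-day gap → day 46), so it starts at day 46 and finishes at 46 + 2 = day 48.
All tasks are finished once the last one completes. Finish times: Data collection at 2, Analysis at 13, Figure drafting at 16, Writing at 28, Revision at 43, Formatting at 48. The latest is day 48.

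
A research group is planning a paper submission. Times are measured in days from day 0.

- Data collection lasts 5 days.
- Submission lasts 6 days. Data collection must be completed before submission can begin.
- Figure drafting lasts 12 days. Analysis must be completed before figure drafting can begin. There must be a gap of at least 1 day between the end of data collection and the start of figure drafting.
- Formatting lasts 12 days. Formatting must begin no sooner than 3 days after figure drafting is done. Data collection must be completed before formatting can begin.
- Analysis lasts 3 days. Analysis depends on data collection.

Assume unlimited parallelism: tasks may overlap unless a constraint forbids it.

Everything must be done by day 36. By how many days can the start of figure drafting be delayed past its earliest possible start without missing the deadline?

Data collection has no prerequisites, so it starts at day 0 and finishes at day 5.
After data collection (finishes day 5), analysis can start at day 5 and finishes at day 8.
Figure drafting needs all of analysis (finishes day 8); data collection (finishes day 5, plus 1-day gap → day 6). That puts its earliest start at day 8; it finishes at 8 + 12 = day 20.

Working backward from the deadline:
Formatting must finish by day 36; it takes 12 days, so it must start by 36 − 12 = day 24.
Figure drafting must finish before formatting (must start by day 24, minus 3-day gap → day 21). With a 12-day duration, figure drafting must start by 21 − 12 = day 9.
So figure drafting can start as early as day 8 and as late as day 9, giving 9 − 8 = 1 day of slack.

1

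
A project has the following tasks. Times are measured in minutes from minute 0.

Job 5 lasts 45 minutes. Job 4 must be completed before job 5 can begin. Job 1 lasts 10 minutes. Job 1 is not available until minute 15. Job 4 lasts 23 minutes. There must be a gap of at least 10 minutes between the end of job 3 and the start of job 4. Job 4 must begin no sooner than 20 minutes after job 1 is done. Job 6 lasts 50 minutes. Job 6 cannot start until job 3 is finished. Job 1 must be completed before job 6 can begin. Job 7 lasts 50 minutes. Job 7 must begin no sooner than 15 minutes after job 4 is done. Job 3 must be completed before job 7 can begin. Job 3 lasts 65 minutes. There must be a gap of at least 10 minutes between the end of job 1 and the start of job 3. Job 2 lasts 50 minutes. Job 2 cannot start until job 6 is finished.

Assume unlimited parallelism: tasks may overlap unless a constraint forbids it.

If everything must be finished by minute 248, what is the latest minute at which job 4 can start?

To finish by minute 248, job 5 (duration 45) must start no later than minute 203.
Job 7 has no dependents, so it just needs to finish by minute 248. Starting by 248 − 50 = minute 198 achieves that.
For job 4: job 5 (must start by minute 203); job 7 (must start by minute 198, minus 15-minute gap → minute 183). The most restrictive is minute 183; with a 23-minute duration, job 4 must start by minute 160.

160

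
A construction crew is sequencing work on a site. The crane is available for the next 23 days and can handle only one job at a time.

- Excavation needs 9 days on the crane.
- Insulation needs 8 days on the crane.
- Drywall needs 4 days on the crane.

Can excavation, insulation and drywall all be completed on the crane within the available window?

Running back to back, the jobs need 9 + 8 + 4 = 21 days on the crane.
Since 21 ≤ 23, they fit within the window.

Yes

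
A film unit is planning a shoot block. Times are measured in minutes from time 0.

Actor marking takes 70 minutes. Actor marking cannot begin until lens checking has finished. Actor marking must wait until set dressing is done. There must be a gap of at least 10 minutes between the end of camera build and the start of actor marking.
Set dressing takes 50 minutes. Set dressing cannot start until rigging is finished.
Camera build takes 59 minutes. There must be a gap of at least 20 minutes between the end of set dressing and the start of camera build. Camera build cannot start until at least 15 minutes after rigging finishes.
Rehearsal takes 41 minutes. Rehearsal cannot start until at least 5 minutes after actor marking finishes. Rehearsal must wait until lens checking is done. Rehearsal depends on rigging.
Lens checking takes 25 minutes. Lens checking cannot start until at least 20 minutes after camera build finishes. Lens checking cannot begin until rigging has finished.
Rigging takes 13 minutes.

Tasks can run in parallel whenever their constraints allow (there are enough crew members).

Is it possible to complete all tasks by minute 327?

Yes

Rigging can start immediately at minute 0; it finishes at minute 13.
Set dressing cannot begin until rigging (finishes minute 13). It runs from minute 13 to 13 + 50 = minute 63.
For camera build: set dressing (finishes minute 63, plus 20-minute gap → minute 83); rigging (finishes minute 13, plus 15-minute gap → minute 28). Taking the maximum gives a start of minute 83, and it finishes at 83 + 59 = minute 142.
Lens checking has to wait for camera build (finishes minute 142, plus 20-minute gap → minute 162); rigging (finishes minute 13). The latest of these is minute 162, so lens checking runs minute 162 to 162 + 25 = minute 187.
For actor marking: lens checking (finishes minute 187); set dressing (finishes minute 63); camera build (finishes minute 142, plus 10-minute gap → minute 152). Taking the maximum gives a start of minute 187, and it finishes at 187 + 70 = minute 257.
Rehearsal cannot start until actor marking (finishes minute 257, plus 5-minute gap → minute 262); lens checking (finishes minute 187); rigging (finishes minute 13). The controlling bound is minute 262, so rehearsal finishes at 262 + 41 = minute 303.
Every task is finished by minute 303, which is no later than the deadline of 327, so the schedule is feasible.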